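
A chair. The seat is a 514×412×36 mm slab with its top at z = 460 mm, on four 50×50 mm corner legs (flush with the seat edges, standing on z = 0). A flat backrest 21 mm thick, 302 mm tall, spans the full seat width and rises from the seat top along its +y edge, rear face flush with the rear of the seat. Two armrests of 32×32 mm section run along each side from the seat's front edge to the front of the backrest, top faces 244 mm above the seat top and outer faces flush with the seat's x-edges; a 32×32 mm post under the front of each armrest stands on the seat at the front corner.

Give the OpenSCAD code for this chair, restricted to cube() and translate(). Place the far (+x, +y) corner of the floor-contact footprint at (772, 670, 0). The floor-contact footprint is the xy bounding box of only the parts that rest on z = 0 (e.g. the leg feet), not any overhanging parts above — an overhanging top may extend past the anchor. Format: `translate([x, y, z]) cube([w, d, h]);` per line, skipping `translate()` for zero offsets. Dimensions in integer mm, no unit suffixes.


// leg_h = 460 - 36 = 424
// arm post h = 244 - 32 = 212
translate([258, 258, 424]) cube([514, 412, 36]);
translate([258, 258, 0]) cube([50, 50, 424]);
translate([722, 258, 0]) cube([50, 50, 424]);
translate([258, 620, 0]) cube([50, 50, 424]);
translate([722, 620, 0]) cube([50, 50, 424]);
translate([258, 649, 460]) cube([514, 21, 302]);
translate([258, 258, 672]) cube([32, 391, 32]);
translate([740, 258, 672]) cube([32, 391, 32]);
translate([258, 258, 460]) cube([32, 32, 212]);
translate([740, 258, 460]) cube([32, 32, 212]);


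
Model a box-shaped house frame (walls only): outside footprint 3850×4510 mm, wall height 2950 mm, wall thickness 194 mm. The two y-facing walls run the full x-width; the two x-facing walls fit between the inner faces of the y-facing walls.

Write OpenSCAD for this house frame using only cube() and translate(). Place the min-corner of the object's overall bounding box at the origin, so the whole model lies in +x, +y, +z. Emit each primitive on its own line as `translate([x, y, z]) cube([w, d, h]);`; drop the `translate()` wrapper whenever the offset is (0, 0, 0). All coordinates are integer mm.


cube([3850, 194, 2950]);
translate([0, 4316, 0]) cube([3850, 194, 2950]);
translate([0, 194, 0]) cube([194, 4122, 2950]);
translate([3656, 194, 0]) cube([194, 4122, 2950]);


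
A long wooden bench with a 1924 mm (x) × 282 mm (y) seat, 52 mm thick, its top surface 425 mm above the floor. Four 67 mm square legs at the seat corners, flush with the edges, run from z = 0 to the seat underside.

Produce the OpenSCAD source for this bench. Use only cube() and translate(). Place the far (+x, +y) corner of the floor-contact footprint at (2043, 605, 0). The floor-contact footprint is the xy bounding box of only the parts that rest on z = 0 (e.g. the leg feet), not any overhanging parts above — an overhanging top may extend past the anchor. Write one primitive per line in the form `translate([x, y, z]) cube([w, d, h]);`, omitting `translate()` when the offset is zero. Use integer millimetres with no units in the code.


// leg_h = 425 − 52 = 373
translate([119, 323, 373]) cube([1924, 282, 52]);
translate([119, 323, 0]) cube([67, 67, 373]);
translate([119, 538, 0]) cube([67, 67, 373]);
translate([1976, 323, 0]) cube([67, 67, 373]);
translate([1976, 538, 0]) cube([67, 67, 373]);


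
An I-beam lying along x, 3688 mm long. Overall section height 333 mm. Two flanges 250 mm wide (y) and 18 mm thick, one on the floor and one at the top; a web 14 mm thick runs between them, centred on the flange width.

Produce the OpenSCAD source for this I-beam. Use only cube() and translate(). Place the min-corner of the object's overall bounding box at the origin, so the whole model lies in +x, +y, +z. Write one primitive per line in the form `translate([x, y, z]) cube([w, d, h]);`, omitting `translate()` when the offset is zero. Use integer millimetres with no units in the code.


cube([3688, 250, 18]);
translate([0, 118, 18]) cube([3688, 14, 297]);
translate([0, 0, 315]) cube([3688, 250, 18]);


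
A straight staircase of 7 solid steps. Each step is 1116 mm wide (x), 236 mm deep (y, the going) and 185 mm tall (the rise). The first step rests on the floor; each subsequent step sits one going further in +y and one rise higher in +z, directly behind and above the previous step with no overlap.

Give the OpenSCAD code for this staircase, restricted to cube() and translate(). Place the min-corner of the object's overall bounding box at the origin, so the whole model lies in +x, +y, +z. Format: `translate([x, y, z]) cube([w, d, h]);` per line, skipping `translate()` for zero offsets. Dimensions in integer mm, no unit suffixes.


cube([1116, 236, 185]);
translate([0, 236, 185]) cube([1116, 236, 185]);
translate([0, 472, 370]) cube([1116, 236, 185]);
translate([0, 708, 555]) cube([1116, 236, 185]);
translate([0, 944, 740]) cube([1116, 236, 185]);
translate([0, 1180, 925]) cube([1116, 236, 185]);
translate([0, 1416, 1110]) cube([1116, 236, 185]);


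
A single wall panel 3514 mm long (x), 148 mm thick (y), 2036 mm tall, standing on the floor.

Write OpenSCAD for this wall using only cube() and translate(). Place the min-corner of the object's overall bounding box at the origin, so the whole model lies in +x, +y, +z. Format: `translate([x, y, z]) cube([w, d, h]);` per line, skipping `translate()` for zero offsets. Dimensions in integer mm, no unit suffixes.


cube([3514, 148, 2036]);


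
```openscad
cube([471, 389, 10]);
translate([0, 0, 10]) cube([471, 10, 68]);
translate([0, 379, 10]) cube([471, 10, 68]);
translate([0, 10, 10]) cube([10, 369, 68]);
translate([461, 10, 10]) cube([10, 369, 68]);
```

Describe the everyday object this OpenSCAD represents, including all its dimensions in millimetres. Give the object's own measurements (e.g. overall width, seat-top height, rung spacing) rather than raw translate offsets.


An open-topped rectangular box: outside dimensions 471×389×78 mm, with a uniform wall and base thickness of 10 mm. The base is a full 471×389 slab on the floor; four walls sit on top of the base. The front and back walls (the −y and +y sides) span the full width; the two side walls fit between them.


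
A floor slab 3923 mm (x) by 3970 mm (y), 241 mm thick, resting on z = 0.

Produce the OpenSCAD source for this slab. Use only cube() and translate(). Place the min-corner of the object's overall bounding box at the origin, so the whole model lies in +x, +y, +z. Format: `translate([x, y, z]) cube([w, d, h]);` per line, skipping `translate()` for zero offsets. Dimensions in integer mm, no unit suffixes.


cube([3923, 3970, 241]);


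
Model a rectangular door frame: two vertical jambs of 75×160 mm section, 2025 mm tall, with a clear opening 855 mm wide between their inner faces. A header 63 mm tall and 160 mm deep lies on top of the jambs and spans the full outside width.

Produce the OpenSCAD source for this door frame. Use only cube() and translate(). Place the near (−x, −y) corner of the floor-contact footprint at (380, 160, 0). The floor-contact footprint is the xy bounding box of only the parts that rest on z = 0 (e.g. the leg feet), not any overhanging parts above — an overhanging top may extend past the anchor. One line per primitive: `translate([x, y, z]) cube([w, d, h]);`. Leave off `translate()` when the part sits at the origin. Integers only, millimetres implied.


translate([380, 160, 0]) cube([75, 160, 2025]);
translate([1310, 160, 0]) cube([75, 160, 2025]);
translate([380, 160, 2025]) cube([1005, 160, 63]);


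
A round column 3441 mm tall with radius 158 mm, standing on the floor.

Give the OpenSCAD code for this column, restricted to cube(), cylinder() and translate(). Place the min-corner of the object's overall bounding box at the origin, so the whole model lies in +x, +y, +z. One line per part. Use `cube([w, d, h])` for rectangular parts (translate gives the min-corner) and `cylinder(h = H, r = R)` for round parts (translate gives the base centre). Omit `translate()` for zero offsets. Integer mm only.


translate([158, 158, 0]) cylinder(h = 3441, r = 158);


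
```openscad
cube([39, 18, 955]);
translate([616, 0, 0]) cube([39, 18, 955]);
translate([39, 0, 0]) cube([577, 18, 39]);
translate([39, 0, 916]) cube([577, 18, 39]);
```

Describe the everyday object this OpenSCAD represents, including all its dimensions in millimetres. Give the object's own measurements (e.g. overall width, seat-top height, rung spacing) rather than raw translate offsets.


A rectangular picture frame lying in the x–z plane (depth along y). The opening is 577 mm wide (x) by 877 mm tall (z), surrounded by a border 39 mm wide on all four sides. The frame is 18 mm deep and is made of two full-height vertical stiles with two horizontal rails fitted between them.


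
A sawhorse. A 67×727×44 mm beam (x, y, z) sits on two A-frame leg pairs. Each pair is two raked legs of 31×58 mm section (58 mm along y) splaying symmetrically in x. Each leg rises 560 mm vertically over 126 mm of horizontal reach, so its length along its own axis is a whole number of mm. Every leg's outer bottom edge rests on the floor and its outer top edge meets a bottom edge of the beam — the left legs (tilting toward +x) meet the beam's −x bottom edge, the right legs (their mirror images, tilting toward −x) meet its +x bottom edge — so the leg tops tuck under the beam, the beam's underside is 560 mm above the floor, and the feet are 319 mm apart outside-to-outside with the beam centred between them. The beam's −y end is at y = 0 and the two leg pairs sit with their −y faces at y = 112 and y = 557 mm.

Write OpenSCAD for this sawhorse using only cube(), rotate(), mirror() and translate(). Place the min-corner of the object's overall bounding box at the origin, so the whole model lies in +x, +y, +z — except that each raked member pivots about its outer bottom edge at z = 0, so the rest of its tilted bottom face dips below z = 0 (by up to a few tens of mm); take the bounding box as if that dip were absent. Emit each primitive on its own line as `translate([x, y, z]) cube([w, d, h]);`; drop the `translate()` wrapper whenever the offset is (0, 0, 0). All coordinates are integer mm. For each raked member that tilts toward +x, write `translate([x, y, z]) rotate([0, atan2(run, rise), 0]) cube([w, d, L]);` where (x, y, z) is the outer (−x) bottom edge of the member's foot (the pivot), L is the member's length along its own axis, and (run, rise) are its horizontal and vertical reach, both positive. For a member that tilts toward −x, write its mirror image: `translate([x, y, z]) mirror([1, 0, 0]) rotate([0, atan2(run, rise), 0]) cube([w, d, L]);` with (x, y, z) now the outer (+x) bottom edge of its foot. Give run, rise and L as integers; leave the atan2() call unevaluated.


translate([126, 0, 560]) cube([67, 727, 44]);
translate([0, 112, 0]) rotate([0, atan2(126, 560), 0]) cube([31, 58, 574]);
translate([319, 112, 0]) mirror([1, 0, 0]) rotate([0, atan2(126, 560), 0]) cube([31, 58, 574]);
translate([0, 557, 0]) rotate([0, atan2(126, 560), 0]) cube([31, 58, 574]);
translate([319, 557, 0]) mirror([1, 0, 0]) rotate([0, atan2(126, 560), 0]) cube([31, 58, 574]);


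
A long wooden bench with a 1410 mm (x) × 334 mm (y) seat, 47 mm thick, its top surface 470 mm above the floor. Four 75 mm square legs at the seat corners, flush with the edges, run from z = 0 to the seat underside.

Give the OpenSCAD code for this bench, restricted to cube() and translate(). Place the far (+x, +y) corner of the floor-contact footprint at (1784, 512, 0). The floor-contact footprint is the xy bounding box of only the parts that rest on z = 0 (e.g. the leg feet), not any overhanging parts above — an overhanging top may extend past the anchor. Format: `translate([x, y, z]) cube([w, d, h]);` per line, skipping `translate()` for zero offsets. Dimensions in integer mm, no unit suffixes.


translate([374, 178, 423]) cube([1410, 334, 47]);
translate([374, 178, 0]) cube([75, 75, 423]);
translate([374, 437, 0]) cube([75, 75, 423]);
translate([1709, 178, 0]) cube([75, 75, 423]);
translate([1709, 437, 0]) cube([75, 75, 423]);


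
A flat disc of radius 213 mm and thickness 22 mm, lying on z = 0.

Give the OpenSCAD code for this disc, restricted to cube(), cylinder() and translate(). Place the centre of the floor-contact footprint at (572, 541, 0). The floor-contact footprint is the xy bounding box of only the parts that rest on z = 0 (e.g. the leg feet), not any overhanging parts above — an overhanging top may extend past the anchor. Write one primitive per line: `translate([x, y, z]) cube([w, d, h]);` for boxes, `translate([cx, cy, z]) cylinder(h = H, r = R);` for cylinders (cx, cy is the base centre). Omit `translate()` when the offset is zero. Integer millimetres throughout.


translate([572, 541, 0]) cylinder(h = 22, r = 213);


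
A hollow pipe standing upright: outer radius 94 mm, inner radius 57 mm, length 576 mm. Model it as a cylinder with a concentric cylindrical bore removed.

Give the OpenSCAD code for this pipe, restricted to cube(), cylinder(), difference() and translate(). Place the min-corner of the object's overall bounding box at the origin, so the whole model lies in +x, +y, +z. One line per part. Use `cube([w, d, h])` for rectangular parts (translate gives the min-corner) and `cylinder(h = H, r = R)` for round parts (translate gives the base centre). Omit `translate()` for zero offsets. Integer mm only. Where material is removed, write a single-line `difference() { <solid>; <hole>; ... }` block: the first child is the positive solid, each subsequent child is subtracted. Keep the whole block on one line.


difference() { translate([94, 94, 0]) cylinder(h = 576, r = 94); translate([94, 94, 0]) cylinder(h = 576, r = 57); }


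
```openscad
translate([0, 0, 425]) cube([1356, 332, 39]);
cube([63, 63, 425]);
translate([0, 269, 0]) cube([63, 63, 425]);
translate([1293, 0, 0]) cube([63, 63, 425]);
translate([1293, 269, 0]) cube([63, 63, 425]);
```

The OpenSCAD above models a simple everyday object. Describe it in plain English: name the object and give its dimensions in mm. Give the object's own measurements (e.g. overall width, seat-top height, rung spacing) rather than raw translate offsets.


A long wooden bench with a 1356 mm (x) × 332 mm (y) seat, 39 mm thick, its top surface 464 mm above the floor. Four 63 mm square legs at the seat corners, flush with the edges, run from z = 0 to the seat underside.


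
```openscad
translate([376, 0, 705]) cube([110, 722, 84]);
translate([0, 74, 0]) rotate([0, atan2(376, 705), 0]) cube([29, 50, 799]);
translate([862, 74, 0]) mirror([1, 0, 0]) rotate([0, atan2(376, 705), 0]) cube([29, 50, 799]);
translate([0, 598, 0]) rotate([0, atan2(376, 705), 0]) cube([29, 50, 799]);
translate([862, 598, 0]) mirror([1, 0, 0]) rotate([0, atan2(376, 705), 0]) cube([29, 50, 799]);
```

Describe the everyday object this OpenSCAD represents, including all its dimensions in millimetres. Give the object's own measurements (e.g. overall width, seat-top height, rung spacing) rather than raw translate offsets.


A sawhorse. A 110×722×84 mm beam (x, y, z) sits on two A-frame leg pairs. Each pair is two raked legs of 29×50 mm section (50 mm along y) splaying symmetrically in x. Each leg rises 705 mm vertically over 376 mm of horizontal reach and is 799 mm long along its own axis. Every leg's outer bottom edge rests on the floor and its outer top edge meets a bottom edge of the beam — the left legs (tilting toward +x) meet the beam's −x bottom edge, the right legs (their mirror images, tilting toward −x) meet its +x bottom edge — so the leg tops tuck under the beam, the beam's underside is 705 mm above the floor, and the feet are 862 mm apart outside-to-outside with the beam centred between them. The two leg pairs are set in 74 mm from either end of the beam.


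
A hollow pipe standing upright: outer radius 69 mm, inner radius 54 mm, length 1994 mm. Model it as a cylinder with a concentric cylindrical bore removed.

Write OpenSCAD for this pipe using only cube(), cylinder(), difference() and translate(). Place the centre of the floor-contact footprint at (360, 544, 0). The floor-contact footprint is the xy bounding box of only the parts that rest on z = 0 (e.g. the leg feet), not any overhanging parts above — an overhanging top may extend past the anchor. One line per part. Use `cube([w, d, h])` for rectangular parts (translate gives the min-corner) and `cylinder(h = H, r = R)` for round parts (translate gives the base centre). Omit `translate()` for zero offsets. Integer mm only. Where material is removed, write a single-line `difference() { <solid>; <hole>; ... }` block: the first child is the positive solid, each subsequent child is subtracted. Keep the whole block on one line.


difference() { translate([360, 544, 0]) cylinder(h = 1994, r = 69); translate([360, 544, 0]) cylinder(h = 1994, r = 54); }


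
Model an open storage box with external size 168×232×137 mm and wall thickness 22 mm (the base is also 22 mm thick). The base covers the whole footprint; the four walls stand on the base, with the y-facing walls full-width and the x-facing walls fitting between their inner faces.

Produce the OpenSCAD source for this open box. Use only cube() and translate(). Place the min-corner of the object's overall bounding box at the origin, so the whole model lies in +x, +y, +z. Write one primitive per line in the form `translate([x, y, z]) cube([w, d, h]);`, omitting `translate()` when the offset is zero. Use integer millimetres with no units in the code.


cube([168, 232, 22]);
translate([0, 0, 22]) cube([168, 22, 115]);
translate([0, 210, 22]) cube([168, 22, 115]);
translate([0, 22, 22]) cube([22, 188, 115]);
translate([146, 22, 22]) cube([22, 188, 115]);


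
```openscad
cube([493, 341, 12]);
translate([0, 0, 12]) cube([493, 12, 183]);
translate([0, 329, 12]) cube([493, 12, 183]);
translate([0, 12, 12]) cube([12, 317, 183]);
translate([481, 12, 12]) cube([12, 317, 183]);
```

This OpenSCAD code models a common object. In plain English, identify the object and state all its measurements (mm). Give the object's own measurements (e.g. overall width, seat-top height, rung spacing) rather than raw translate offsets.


An open-topped rectangular box: outside dimensions 493×341×195 mm, with a uniform wall and base thickness of 12 mm. The base is a full 493×341 slab on the floor; four walls sit on top of the base. The front and back walls (the −y and +y sides) span the full width; the two side walls fit between them.


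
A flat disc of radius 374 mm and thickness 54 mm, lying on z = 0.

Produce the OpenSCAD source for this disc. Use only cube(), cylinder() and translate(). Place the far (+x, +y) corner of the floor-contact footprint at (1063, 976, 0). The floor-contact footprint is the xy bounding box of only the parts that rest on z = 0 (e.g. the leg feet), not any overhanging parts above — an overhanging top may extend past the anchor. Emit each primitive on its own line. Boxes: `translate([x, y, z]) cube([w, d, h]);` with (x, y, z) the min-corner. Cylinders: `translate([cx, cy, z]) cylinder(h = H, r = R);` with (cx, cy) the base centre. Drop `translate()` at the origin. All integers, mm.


translate([689, 602, 0]) cylinder(h = 54, r = 374);


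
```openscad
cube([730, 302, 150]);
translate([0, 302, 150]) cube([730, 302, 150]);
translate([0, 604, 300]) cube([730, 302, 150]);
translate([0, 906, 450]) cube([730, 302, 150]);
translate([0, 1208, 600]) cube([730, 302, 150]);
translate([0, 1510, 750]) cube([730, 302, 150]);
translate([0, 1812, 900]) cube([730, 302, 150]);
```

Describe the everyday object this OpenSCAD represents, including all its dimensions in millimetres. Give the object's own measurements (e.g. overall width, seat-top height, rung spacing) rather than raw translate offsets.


A straight staircase of 7 solid steps. Each step is 730 mm wide (x), 302 mm deep (y, the going) and 150 mm tall (the rise). The first step rests on the floor; each subsequent step sits one going further in +y and one rise higher in +z, directly behind and above the previous step with no overlap.


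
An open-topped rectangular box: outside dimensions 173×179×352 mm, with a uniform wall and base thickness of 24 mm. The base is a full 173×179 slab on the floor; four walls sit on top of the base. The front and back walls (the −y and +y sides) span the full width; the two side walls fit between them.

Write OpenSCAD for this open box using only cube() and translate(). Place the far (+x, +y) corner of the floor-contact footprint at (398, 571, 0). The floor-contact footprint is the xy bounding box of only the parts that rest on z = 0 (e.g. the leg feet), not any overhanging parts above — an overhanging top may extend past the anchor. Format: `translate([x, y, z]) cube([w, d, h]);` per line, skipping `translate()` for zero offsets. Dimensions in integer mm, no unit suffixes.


translate([225, 392, 0]) cube([173, 179, 24]);
translate([225, 392, 24]) cube([173, 24, 328]);
translate([225, 547, 24]) cube([173, 24, 328]);
translate([225, 416, 24]) cube([24, 131, 328]);
translate([374, 416, 24]) cube([24, 131, 328]);


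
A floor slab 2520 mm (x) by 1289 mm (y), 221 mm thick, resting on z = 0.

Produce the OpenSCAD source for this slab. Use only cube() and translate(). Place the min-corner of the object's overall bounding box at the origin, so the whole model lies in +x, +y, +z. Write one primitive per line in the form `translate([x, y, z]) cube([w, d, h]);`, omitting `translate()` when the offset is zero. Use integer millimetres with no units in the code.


cube([2520, 1289, 221]);


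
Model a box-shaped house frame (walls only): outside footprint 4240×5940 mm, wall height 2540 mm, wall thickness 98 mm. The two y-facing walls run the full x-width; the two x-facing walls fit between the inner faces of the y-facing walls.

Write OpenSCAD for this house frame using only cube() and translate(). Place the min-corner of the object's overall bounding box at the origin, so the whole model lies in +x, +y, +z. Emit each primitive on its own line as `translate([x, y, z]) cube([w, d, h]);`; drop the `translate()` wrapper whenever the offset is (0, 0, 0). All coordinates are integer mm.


cube([4240, 98, 2540]);
translate([0, 5842, 0]) cube([4240, 98, 2540]);
translate([0, 98, 0]) cube([98, 5744, 2540]);
translate([4142, 98, 0]) cube([98, 5744, 2540]);


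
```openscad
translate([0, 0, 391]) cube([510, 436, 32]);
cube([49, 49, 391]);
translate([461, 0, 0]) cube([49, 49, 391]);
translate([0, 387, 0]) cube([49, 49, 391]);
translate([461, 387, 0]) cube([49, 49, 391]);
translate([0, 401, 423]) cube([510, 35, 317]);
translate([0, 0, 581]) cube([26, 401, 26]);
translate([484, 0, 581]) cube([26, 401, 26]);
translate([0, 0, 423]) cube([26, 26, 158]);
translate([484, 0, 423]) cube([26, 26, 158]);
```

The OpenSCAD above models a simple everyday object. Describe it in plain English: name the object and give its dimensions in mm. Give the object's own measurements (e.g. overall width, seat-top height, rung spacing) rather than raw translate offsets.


A chair. The seat is a 510×436×32 mm slab with its top at z = 423 mm, on four 49×49 mm corner legs (flush with the seat edges, standing on z = 0). A flat backrest 35 mm thick, 317 mm tall, spans the full seat width and rises from the seat top along its +y edge, rear face flush with the rear of the seat. Two armrests of 26×26 mm section run along each side from the seat's front edge to the front of the backrest, top faces 184 mm above the seat top and outer faces flush with the seat's x-edges; a 26×26 mm post under the front of each armrest stands on the seat at the front corner.


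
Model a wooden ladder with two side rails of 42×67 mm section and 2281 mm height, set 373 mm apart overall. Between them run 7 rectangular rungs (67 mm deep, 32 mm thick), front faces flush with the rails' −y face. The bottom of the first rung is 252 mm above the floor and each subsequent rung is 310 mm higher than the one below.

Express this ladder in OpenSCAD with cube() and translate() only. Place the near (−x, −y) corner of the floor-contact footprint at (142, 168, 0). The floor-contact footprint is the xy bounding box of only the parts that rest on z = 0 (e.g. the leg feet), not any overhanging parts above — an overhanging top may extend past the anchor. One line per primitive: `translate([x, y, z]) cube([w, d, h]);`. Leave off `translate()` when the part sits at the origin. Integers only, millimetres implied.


translate([142, 168, 0]) cube([42, 67, 2281]);
translate([473, 168, 0]) cube([42, 67, 2281]);
translate([184, 168, 252]) cube([289, 67, 32]);
translate([184, 168, 562]) cube([289, 67, 32]);
translate([184, 168, 872]) cube([289, 67, 32]);
translate([184, 168, 1182]) cube([289, 67, 32]);
translate([184, 168, 1492]) cube([289, 67, 32]);
translate([184, 168, 1802]) cube([289, 67, 32]);
translate([184, 168, 2112]) cube([289, 67, 32]);


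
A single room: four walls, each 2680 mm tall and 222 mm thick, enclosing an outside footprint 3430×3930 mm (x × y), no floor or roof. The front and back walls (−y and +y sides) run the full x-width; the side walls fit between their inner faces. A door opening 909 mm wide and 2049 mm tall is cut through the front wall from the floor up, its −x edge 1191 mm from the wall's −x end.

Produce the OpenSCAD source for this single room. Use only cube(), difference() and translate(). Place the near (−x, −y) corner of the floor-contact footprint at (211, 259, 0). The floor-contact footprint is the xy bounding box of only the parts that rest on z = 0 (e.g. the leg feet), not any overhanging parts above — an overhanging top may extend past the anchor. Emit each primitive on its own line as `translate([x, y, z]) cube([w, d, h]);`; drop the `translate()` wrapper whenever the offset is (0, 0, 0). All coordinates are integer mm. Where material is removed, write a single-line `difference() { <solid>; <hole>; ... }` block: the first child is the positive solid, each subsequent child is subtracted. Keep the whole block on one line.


difference() { translate([211, 259, 0]) cube([3430, 222, 2680]); translate([1402, 259, 0]) cube([909, 222, 2049]); }
translate([211, 3967, 0]) cube([3430, 222, 2680]);
translate([211, 481, 0]) cube([222, 3486, 2680]);
translate([3419, 481, 0]) cube([222, 3486, 2680]);


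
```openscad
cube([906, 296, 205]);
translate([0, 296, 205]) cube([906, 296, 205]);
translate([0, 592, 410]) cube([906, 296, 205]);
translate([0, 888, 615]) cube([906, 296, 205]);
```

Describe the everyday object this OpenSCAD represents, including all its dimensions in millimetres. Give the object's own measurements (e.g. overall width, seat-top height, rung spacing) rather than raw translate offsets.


A straight staircase of 4 solid steps. Each step is 906 mm wide (x), 296 mm deep (y, the going) and 205 mm tall (the rise). The first step rests on the floor; each subsequent step sits one going further in +y and one rise higher in +z, directly behind and above the previous step with no overlap.


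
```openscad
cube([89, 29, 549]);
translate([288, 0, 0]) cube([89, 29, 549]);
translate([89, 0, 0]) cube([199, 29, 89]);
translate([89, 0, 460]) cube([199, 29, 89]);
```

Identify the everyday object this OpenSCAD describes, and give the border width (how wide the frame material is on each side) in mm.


A picture frame. The border width is 89 mm.

Four thin pieces enclosing a rectangular opening — a picture frame. The two full-height stiles are 549 mm tall; the top rail sits at z = 460 and is 89 mm tall, so the border above the opening is 549 − 460 = 89 mm, matching the stile x-width.


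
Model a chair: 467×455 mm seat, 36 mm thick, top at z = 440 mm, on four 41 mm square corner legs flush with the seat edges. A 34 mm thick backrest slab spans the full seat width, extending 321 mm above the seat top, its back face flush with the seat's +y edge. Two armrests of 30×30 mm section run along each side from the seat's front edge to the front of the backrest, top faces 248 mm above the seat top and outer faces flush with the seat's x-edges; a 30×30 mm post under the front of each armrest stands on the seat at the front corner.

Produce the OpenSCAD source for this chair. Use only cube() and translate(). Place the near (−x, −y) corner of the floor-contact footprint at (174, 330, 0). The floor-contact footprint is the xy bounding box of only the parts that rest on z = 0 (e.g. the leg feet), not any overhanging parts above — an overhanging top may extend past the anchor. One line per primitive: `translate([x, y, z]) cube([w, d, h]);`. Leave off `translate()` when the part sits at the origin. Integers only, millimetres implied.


// leg_h = 440 - 36 = 404
// arm post h = 248 - 30 = 218
translate([174, 330, 404]) cube([467, 455, 36]);
translate([174, 330, 0]) cube([41, 41, 404]);
translate([600, 330, 0]) cube([41, 41, 404]);
translate([174, 744, 0]) cube([41, 41, 404]);
translate([600, 744, 0]) cube([41, 41, 404]);
translate([174, 751, 440]) cube([467, 34, 321]);
translate([174, 330, 658]) cube([30, 421, 30]);
translate([611, 330, 658]) cube([30, 421, 30]);
translate([174, 330, 440]) cube([30, 30, 218]);
translate([611, 330, 440]) cube([30, 30, 218]);


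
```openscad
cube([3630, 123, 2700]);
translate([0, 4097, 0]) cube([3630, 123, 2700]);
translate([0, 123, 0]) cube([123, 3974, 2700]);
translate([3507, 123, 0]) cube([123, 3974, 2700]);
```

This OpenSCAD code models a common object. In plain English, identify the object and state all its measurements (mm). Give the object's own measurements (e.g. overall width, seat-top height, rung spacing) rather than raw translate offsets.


The wall frame of a small rectangular building: four walls, each 2700 mm tall and 123 mm thick, enclosing a footprint 3630 mm (x) by 4220 mm (y) outside-to-outside, with no floor or roof. The front and back walls (the −y and +y sides) span the full width; the two side walls fit between them.


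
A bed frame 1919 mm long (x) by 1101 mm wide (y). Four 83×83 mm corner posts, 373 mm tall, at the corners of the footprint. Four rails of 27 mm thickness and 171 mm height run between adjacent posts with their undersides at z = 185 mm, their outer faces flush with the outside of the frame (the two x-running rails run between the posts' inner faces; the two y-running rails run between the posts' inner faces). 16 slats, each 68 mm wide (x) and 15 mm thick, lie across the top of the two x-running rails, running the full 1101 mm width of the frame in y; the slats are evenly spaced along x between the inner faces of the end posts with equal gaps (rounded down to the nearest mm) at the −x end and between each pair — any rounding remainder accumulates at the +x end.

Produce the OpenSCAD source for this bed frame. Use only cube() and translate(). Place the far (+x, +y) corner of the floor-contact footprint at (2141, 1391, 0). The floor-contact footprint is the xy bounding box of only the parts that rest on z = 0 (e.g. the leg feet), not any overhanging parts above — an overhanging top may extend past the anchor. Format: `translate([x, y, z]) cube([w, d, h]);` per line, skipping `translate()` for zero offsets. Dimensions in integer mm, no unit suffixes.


translate([222, 290, 0]) cube([83, 83, 373]);
translate([222, 1308, 0]) cube([83, 83, 373]);
translate([2058, 290, 0]) cube([83, 83, 373]);
translate([2058, 1308, 0]) cube([83, 83, 373]);
translate([305, 290, 185]) cube([1753, 27, 171]);
translate([305, 1364, 185]) cube([1753, 27, 171]);
translate([222, 373, 185]) cube([27, 935, 171]);
translate([2114, 373, 185]) cube([27, 935, 171]);
translate([344, 290, 356]) cube([68, 1101, 15]);
translate([451, 290, 356]) cube([68, 1101, 15]);
translate([558, 290, 356]) cube([68, 1101, 15]);
translate([665, 290, 356]) cube([68, 1101, 15]);
translate([772, 290, 356]) cube([68, 1101, 15]);
translate([879, 290, 356]) cube([68, 1101, 15]);
translate([986, 290, 356]) cube([68, 1101, 15]);
translate([1093, 290, 356]) cube([68, 1101, 15]);
translate([1200, 290, 356]) cube([68, 1101, 15]);
translate([1307, 290, 356]) cube([68, 1101, 15]);
translate([1414, 290, 356]) cube([68, 1101, 15]);
translate([1521, 290, 356]) cube([68, 1101, 15]);
translate([1628, 290, 356]) cube([68, 1101, 15]);
translate([1735, 290, 356]) cube([68, 1101, 15]);
translate([1842, 290, 356]) cube([68, 1101, 15]);
translate([1949, 290, 356]) cube([68, 1101, 15]);


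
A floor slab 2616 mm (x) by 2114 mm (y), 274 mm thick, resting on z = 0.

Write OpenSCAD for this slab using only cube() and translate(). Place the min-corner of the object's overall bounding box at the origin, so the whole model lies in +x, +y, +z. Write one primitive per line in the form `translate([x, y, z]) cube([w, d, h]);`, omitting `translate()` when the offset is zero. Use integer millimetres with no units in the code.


cube([2616, 2114, 274]);


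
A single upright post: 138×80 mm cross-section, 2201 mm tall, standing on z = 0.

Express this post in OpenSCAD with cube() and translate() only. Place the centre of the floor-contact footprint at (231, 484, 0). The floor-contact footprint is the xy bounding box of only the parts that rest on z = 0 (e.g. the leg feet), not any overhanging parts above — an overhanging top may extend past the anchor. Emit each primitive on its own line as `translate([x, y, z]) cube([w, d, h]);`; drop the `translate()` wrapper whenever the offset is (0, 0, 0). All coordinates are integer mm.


translate([162, 444, 0]) cube([138, 80, 2201]);


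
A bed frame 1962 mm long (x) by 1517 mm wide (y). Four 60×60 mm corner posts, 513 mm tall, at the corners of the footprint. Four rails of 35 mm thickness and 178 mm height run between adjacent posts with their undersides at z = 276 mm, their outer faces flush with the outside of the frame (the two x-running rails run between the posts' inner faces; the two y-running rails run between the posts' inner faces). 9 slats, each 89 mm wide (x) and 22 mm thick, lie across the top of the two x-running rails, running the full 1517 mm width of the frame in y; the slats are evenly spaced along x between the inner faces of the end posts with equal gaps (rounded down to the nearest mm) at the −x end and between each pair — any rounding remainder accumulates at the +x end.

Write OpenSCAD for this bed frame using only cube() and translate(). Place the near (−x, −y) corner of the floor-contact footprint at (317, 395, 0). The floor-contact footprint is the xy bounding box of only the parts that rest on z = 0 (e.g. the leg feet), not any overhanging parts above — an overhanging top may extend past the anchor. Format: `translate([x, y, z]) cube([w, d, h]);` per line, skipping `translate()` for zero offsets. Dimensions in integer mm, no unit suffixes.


translate([317, 395, 0]) cube([60, 60, 513]);
translate([317, 1852, 0]) cube([60, 60, 513]);
translate([2219, 395, 0]) cube([60, 60, 513]);
translate([2219, 1852, 0]) cube([60, 60, 513]);
translate([377, 395, 276]) cube([1842, 35, 178]);
translate([377, 1877, 276]) cube([1842, 35, 178]);
translate([317, 455, 276]) cube([35, 1397, 178]);
translate([2244, 455, 276]) cube([35, 1397, 178]);
translate([481, 395, 454]) cube([89, 1517, 22]);
translate([674, 395, 454]) cube([89, 1517, 22]);
translate([867, 395, 454]) cube([89, 1517, 22]);
translate([1060, 395, 454]) cube([89, 1517, 22]);
translate([1253, 395, 454]) cube([89, 1517, 22]);
translate([1446, 395, 454]) cube([89, 1517, 22]);
translate([1639, 395, 454]) cube([89, 1517, 22]);
translate([1832, 395, 454]) cube([89, 1517, 22]);
translate([2025, 395, 454]) cube([89, 1517, 22]);


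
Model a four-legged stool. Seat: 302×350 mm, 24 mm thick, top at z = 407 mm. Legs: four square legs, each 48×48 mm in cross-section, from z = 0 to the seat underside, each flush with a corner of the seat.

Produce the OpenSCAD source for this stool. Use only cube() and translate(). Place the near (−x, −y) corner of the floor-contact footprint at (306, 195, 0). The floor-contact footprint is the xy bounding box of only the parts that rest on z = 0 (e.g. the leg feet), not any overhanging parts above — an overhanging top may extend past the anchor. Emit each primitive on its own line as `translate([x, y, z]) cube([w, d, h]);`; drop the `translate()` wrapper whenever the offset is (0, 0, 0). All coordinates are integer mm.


// leg_h = 407 - 24 = 383
translate([306, 195, 383]) cube([302, 350, 24]);
translate([306, 195, 0]) cube([48, 48, 383]);
translate([560, 195, 0]) cube([48, 48, 383]);
translate([306, 497, 0]) cube([48, 48, 383]);
translate([560, 497, 0]) cube([48, 48, 383]);


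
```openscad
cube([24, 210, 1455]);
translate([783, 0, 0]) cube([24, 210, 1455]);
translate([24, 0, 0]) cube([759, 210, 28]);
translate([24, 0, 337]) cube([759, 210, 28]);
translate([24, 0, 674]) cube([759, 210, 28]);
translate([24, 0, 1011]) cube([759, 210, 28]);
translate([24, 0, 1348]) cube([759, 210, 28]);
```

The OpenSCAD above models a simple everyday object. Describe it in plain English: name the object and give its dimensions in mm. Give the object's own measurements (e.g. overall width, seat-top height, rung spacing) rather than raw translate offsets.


An open bookshelf. Two side panels, each 24 mm thick, 210 mm deep and 1455 mm tall, stand 807 mm apart (outside-to-outside). Between them sit 5 shelves, each 28 mm thick and 210 mm deep, spanning the full gap between the sides. The bottom shelf rests on the floor (its underside at z = 0) and the clear gap between one shelf's top and the next shelf's underside is 309 mm.


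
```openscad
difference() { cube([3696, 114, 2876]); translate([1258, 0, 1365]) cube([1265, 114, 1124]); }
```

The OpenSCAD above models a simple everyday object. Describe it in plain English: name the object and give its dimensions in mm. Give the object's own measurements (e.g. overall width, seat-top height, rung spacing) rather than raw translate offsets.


A wall 3696 mm long (x), 114 mm thick (y), 2876 mm tall, with a rectangular window opening cut through it. The opening is 1265 mm wide and 1124 mm tall; its sill is at z = 1365 mm and its near (−x) edge is 1258 mm from the wall's −x end. The opening passes through the full wall thickness.


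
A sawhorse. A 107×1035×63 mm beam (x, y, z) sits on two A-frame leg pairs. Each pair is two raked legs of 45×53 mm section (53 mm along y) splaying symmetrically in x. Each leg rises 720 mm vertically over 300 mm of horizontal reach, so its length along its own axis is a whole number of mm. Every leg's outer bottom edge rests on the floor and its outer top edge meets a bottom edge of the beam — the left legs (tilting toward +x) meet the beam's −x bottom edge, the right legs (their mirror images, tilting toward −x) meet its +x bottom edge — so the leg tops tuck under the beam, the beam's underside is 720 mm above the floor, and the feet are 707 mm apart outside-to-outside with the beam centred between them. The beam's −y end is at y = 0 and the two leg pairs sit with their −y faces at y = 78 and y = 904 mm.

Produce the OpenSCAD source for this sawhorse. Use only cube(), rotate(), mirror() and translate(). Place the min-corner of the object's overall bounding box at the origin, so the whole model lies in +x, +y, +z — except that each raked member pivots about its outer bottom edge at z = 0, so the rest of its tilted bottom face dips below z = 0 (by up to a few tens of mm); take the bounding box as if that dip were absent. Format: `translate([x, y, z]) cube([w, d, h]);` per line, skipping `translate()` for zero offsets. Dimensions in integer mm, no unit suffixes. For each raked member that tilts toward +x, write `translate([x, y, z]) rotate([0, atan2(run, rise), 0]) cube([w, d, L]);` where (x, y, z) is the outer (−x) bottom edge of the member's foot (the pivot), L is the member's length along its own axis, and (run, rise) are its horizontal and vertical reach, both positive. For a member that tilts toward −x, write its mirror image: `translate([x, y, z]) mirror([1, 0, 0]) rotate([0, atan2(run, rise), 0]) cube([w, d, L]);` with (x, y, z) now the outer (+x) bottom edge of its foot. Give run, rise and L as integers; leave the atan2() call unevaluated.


translate([300, 0, 720]) cube([107, 1035, 63]);
translate([0, 78, 0]) rotate([0, atan2(300, 720), 0]) cube([45, 53, 780]);
translate([707, 78, 0]) mirror([1, 0, 0]) rotate([0, atan2(300, 720), 0]) cube([45, 53, 780]);
translate([0, 904, 0]) rotate([0, atan2(300, 720), 0]) cube([45, 53, 780]);
translate([707, 904, 0]) mirror([1, 0, 0]) rotate([0, atan2(300, 720), 0]) cube([45, 53, 780]);
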